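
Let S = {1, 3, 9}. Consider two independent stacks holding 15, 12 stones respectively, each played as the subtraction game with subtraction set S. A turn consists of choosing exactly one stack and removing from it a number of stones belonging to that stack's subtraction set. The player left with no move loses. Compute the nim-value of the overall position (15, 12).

All stacks use S = {1, 3, 9}:
n :  0  1  2  3  4  5  6  7  8  9 10 11 12 13 14 15
G :  0  1  0  1  0  1  0  1  0  1  0  1  0  1  0  1
Stack A: G(15) = 1.
Stack B: G(12) = 0.
Combined Grundy value = 1 ⊕ 0 = 1.

1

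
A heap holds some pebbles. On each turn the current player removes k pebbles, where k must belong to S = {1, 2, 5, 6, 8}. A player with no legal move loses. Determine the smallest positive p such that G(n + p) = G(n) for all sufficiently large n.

7

n :  0  1  2  3  4  5  6  7  8  9 10 11 12 13 14 15 16
G :  0  1  2  0  1  2  3  0  1  2  0  1  2  3  0  1  2
G(n+7) = G(n) holds for n = 0,…,7 (a full window of length max(S) = 8), so the sequence is purely periodic with period 7.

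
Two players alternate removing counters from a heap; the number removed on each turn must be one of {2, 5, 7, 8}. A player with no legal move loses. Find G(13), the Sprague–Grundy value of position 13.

n :  0  1  2  3  4  5  6  7  8  9 10 11 12 13
G :  0  0  1  1  0  2  1  3  2  2  0  3  1  0

0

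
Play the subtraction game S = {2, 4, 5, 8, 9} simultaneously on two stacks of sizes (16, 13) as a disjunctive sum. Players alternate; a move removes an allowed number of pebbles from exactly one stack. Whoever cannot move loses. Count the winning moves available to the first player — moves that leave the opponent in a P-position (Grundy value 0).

All stacks use S = {2, 4, 5, 8, 9}:
n :  0  1  2  3  4  5  6  7  8  9 10 11 12 13 14 15 16
G :  0  0  1  1  2  2  3  0  4  1  5  2  3  0  0  1  1
Stack A: G(16) = 1.
Stack B: G(13) = 0.
Combined Grundy value = 1 ⊕ 0 = 1.
A winning move leaves total XOR = 0, i.e. changes one component's Grundy value g to g ⊕ X where X is the current total.
Stack A: need g' = 1⊕1 = 0. Options: 16−2→G=0, 16−4→G=3, 16−5→G=2, 16−8→G=4, 16−9→G=0. Hits: 2.
Stack B: need g' = 0⊕1 = 1. Options: 13−2→G=2, 13−4→G=1, 13−5→G=4, 13−8→G=2, 13−9→G=2. Hits: 1.

3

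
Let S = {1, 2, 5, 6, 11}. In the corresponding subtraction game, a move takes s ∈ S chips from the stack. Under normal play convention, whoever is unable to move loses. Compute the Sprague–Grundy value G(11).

n :  0  1  2  3  4  5  6  7  8  9 10 11
G :  0  1  2  0  1  2  3  0  1  2  0  1

1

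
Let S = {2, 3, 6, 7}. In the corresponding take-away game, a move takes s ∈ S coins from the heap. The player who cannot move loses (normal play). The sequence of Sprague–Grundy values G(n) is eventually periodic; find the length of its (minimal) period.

9

G(0) = 0
G(1) = mex{} = 0
G(2) = mex{0} = 1
G(3) = mex{0,0} = 1
G(4) = mex{1,0} = 2
G(5) = mex{1,1} = 0
G(6) = mex{2,1,0} = 3
G(7) = mex{0,2,0,0} = 1
G(8) = mex{3,0,1,0} = 2
G(9) = mex{1,3,1,1} = 0
G(10) = mex{2,1,2,1} = 0
G(11) = mex{0,2,0,2} = 1
G(12) = mex{0,0,3,0} = 1
G(13) = mex{1,0,1,3} = 2
G(14) = mex{1,1,2,1} = 0
G(15) = mex{2,1,0,2} = 3
G(16) = mex{0,2,0,0} = 1
G(17) = mex{3,0,1,0} = 2
G(18) = mex{1,3,1,1} = 0
G(19) = mex{2,1,2,1} = 0
G(n+9) = G(n) holds for n = 0,…,6 (a full window of length max(S) = 7), so the sequence is purely periodic with period 9.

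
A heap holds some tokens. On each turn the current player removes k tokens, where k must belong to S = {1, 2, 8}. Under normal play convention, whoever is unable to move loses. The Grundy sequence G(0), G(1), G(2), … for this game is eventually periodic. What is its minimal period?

G(0) = 0
G(1) = mex{0} = 1
G(2) = mex{1,0} = 2
G(3) = mex{2,1} = 0
G(4) = mex{0,2} = 1
G(5) = mex{1,0} = 2
G(6) = mex{2,1} = 0
G(7) = mex{0,2} = 1
G(8) = mex{1,0,0} = 2
G(9) = mex{2,1,1} = 0
G(10) = mex{0,2,2} = 1
G(11) = mex{1,0,0} = 2
G(12) = mex{2,1,1} = 0
G(13) = mex{0,2,2} = 1
G(14) = mex{1,0,0} = 2
G(n+3) = G(n) holds for n = 0,…,7 (a full window of length max(S) = 8), so the sequence is purely periodic with period 3.

3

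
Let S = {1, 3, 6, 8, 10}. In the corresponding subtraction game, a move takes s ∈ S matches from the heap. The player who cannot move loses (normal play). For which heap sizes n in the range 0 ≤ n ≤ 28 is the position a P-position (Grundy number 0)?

0, 2, 4, 9, 11, 13, 18, 20, 22, 27

G(0) = 0
G(1) = mex{0} = 1
G(2) = mex{1} = 0
G(3) = mex{0,0} = 1
G(4) = mex{1,1} = 0
G(5) = mex{0,0} = 1
G(6) = mex{1,1,0} = 2
G(7) = mex{2,0,1} = 3
G(8) = mex{3,1,0,0} = 2
G(9) = mex{2,2,1,1} = 0
G(10) = mex{0,3,0,0,0} = 1
G(11) = mex{1,2,1,1,1} = 0
G(12) = mex{0,0,2,0,0} = 1
G(13) = mex{1,1,3,1,1} = 0
G(14) = mex{0,0,2,2,0} = 1
G(15) = mex{1,1,0,3,1} = 2
G(16) = mex{2,0,1,2,2} = 3
G(17) = mex{3,1,0,0,3} = 2
G(18) = mex{2,2,1,1,2} = 0
G(19) = mex{0,3,0,0,0} = 1
G(20) = mex{1,2,1,1,1} = 0
G(21) = mex{0,0,2,0,0} = 1
G(22) = mex{1,1,3,1,1} = 0
G(23) = mex{0,0,2,2,0} = 1
G(24) = mex{1,1,0,3,1} = 2
G(25) = mex{2,0,1,2,2} = 3
G(26) = mex{3,1,0,0,3} = 2
G(27) = mex{2,2,1,1,2} = 0
G(28) = mex{0,3,0,0,0} = 1
P-positions are exactly the n with G(n) = 0.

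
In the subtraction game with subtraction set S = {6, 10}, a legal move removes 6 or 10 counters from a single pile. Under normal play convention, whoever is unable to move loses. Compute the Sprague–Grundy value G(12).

G(0) = 0
G(1) = mex{} = 0
G(2) = mex{} = 0
G(3) = mex{} = 0
G(4) = mex{} = 0
G(5) = mex{} = 0
G(6) = mex{0} = 1
G(7) = mex{0} = 1
G(8) = mex{0} = 1
G(9) = mex{0} = 1
G(10) = mex{0,0} = 1
G(11) = mex{0,0} = 1
G(12) = mex{1,0} = 2

2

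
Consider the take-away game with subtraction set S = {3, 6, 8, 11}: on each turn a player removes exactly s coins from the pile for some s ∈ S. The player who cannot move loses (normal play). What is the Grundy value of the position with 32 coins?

1

G(0) = 0
G(1) = mex{} = 0
G(2) = mex{} = 0
G(3) = mex{0} = 1
G(4) = mex{0} = 1
G(5) = mex{0} = 1
G(6) = mex{1,0} = 2
G(7) = mex{1,0} = 2
G(8) = mex{1,0,0} = 2
G(9) = mex{2,1,0} = 3
G(10) = mex{2,1,0} = 3
G(11) = mex{2,1,1,0} = 3
G(12) = mex{3,2,1,0} = 4
G(13) = mex{3,2,1,0} = 4
G(14) = mex{3,2,2,1} = 0
G(15) = mex{4,3,2,1} = 0
G(16) = mex{4,3,2,1} = 0
G(17) = mex{0,3,3,2} = 1
G(18) = mex{0,4,3,2} = 1
G(19) = mex{0,4,3,2} = 1
G(20) = mex{1,0,4,3} = 2
G(21) = mex{1,0,4,3} = 2
G(22) = mex{1,0,0,3} = 2
G(23) = mex{2,1,0,4} = 3
G(24) = mex{2,1,0,4} = 3
G(25) = mex{2,1,1,0} = 3
G(26) = mex{3,2,1,0} = 4
G(27) = mex{3,2,1,0} = 4
G(28) = mex{3,2,2,1} = 0
G(29) = mex{4,3,2,1} = 0
G(30) = mex{4,3,2,1} = 0
G(31) = mex{0,3,3,2} = 1
G(32) = mex{0,4,3,2} = 1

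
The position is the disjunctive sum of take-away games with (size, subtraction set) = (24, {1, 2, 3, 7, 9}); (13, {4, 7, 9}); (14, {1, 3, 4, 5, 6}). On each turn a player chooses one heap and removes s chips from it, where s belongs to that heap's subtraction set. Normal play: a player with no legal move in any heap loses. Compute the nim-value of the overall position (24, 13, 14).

Heap A, S = {1, 2, 3, 7, 9}:
G(0) = 0
G(1) = mex{0} = 1
G(2) = mex{1,0} = 2
G(3) = mex{2,1,0} = 3
G(4) = mex{3,2,1} = 0
G(5) = mex{0,3,2} = 1
G(6) = mex{1,0,3} = 2
G(7) = mex{2,1,0,0} = 3
G(8) = mex{3,2,1,1} = 0
G(9) = mex{0,3,2,2,0} = 1
G(10) = mex{1,0,3,3,1} = 2
G(11) = mex{2,1,0,0,2} = 3
G(12) = mex{3,2,1,1,3} = 0
G(13) = mex{0,3,2,2,0} = 1
G(14) = mex{1,0,3,3,1} = 2
G(15) = mex{2,1,0,0,2} = 3
G(16) = mex{3,2,1,1,3} = 0
G(17) = mex{0,3,2,2,0} = 1
G(18) = mex{1,0,3,3,1} = 2
G(19) = mex{2,1,0,0,2} = 3
G(20) = mex{3,2,1,1,3} = 0
G(21) = mex{0,3,2,2,0} = 1
G(22) = mex{1,0,3,3,1} = 2
G(23) = mex{2,1,0,0,2} = 3
G(24) = mex{3,2,1,1,3} = 0
G_A(24) = 0.
Heap B, S = {4, 7, 9}:
n :  0  1  2  3  4  5  6  7  8  9 10 11 12 13
G :  0  0  0  0  1  1  1  1  2  2  2  2  3  0
G_B(13) = 0.
Heap C, S = {1, 3, 4, 5, 6}:
G(0) = 0
G(1) = mex{0} = 1
G(2) = mex{1} = 0
G(3) = mex{0,0} = 1
G(4) = mex{1,1,0} = 2
G(5) = mex{2,0,1,0} = 3
G(6) = mex{3,1,0,1,0} = 2
G(7) = mex{2,2,1,0,1} = 3
G(8) = mex{3,3,2,1,0} = 4
G(9) = mex{4,2,3,2,1} = 0
G(10) = mex{0,3,2,3,2} = 1
G(11) = mex{1,4,3,2,3} = 0
G(12) = mex{0,0,4,3,2} = 1
G(13) = mex{1,1,0,4,3} = 2
G(14) = mex{2,0,1,0,4} = 3
G_C(14) = 3.
Combined Grundy value = 0 ⊕ 0 ⊕ 3 = 3.

3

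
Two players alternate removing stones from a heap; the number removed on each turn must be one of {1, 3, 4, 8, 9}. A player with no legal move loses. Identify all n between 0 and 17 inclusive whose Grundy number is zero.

G(0) = 0
G(1) = mex{0} = 1
G(2) = mex{1} = 0
G(3) = mex{0,0} = 1
G(4) = mex{1,1,0} = 2
G(5) = mex{2,0,1} = 3
G(6) = mex{3,1,0} = 2
G(7) = mex{2,2,1} = 0
G(8) = mex{0,3,2,0} = 1
G(9) = mex{1,2,3,1,0} = 4
G(10) = mex{4,0,2,0,1} = 3
G(11) = mex{3,1,0,1,0} = 2
G(12) = mex{2,4,1,2,1} = 0
G(13) = mex{0,3,4,3,2} = 1
G(14) = mex{1,2,3,2,3} = 0
G(15) = mex{0,0,2,0,2} = 1
G(16) = mex{1,1,0,1,0} = 2
G(17) = mex{2,0,1,4,1} = 3
P-positions are exactly the n with G(n) = 0.

0, 2, 7, 12, 14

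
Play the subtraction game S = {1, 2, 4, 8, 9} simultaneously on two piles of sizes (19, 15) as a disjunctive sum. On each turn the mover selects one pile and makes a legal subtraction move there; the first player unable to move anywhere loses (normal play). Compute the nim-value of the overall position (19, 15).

All piles use S = {1, 2, 4, 8, 9}:
n :  0  1  2  3  4  5  6  7  8  9 10 11 12 13 14 15 16 17 18 19
G :  0  1  2  0  1  2  0  1  2  3  4  5  3  0  1  2  0  1  2  0
Pile A: G(19) = 0.
Pile B: G(15) = 2.
Combined Grundy value = 0 ⊕ 2 = 2.

2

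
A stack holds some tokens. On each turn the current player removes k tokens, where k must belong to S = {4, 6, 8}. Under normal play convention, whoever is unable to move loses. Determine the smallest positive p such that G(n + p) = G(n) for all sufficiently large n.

G(0) = 0
G(1) = mex{} = 0
G(2) = mex{} = 0
G(3) = mex{} = 0
G(4) = mex{0} = 1
G(5) = mex{0} = 1
G(6) = mex{0,0} = 1
G(7) = mex{0,0} = 1
G(8) = mex{1,0,0} = 2
G(9) = mex{1,0,0} = 2
G(10) = mex{1,1,0} = 2
G(11) = mex{1,1,0} = 2
G(12) = mex{2,1,1} = 0
G(13) = mex{2,1,1} = 0
G(14) = mex{2,2,1} = 0
G(15) = mex{2,2,1} = 0
G(16) = mex{0,2,2} = 1
G(17) = mex{0,2,2} = 1
G(18) = mex{0,0,2} = 1
G(19) = mex{0,0,2} = 1
G(20) = mex{1,0,0} = 2
G(21) = mex{1,0,0} = 2
G(22) = mex{1,1,0} = 2
G(23) = mex{1,1,0} = 2
G(24) = mex{2,1,1} = 0
G(25) = mex{2,1,1} = 0
G(n+12) = G(n) holds for n = 0,…,7 (a full window of length max(S) = 8), so the sequence is purely periodic with period 12.

12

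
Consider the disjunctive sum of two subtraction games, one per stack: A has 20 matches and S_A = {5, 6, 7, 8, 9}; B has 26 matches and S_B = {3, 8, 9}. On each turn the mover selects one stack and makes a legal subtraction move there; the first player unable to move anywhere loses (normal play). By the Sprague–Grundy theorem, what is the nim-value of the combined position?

0

Stack A, S = {5, 6, 7, 8, 9}:
n :  0  1  2  3  4  5  6  7  8  9 10 11 12 13 14 15 16 17 18 19 20
G :  0  0  0  0  0  1  1  1  1  1  2  2  2  2  0  0  0  0  0  1  1
G_A(20) = 1.
Stack B, S = {3, 8, 9}:
G(0) = 0
G(1) = mex{} = 0
G(2) = mex{} = 0
G(3) = mex{0} = 1
G(4) = mex{0} = 1
G(5) = mex{0} = 1
G(6) = mex{1} = 0
G(7) = mex{1} = 0
G(8) = mex{1,0} = 2
G(9) = mex{0,0,0} = 1
G(10) = mex{0,0,0} = 1
G(11) = mex{2,1,0} = 3
G(12) = mex{1,1,1} = 0
G(13) = mex{1,1,1} = 0
G(14) = mex{3,0,1} = 2
G(15) = mex{0,0,0} = 1
G(16) = mex{0,2,0} = 1
G(17) = mex{2,1,2} = 0
G(18) = mex{1,1,1} = 0
G(19) = mex{1,3,1} = 0
G(20) = mex{0,0,3} = 1
G(21) = mex{0,0,0} = 1
G(22) = mex{0,2,0} = 1
G(23) = mex{1,1,2} = 0
G(24) = mex{1,1,1} = 0
G(25) = mex{1,0,1} = 2
G(26) = mex{0,0,0} = 1
G_B(26) = 1.
Combined Grundy value = 1 ⊕ 1 = 0.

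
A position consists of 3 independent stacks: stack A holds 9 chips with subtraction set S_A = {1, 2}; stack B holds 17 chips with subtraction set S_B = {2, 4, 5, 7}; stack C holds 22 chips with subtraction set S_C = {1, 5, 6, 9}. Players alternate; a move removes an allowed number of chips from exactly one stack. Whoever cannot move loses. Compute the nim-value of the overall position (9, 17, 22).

Stack A, S = {1, 2}:
G(0) = 0
G(1) = mex{0} = 1
G(2) = mex{1,0} = 2
G(3) = mex{2,1} = 0
G(4) = mex{0,2} = 1
G(5) = mex{1,0} = 2
G(6) = mex{2,1} = 0
G(7) = mex{0,2} = 1
G(8) = mex{1,0} = 2
G(9) = mex{2,1} = 0
G_A(9) = 0.
Stack B, S = {2, 4, 5, 7}:
n :  0  1  2  3  4  5  6  7  8  9 10 11 12 13 14 15 16 17
G :  0  0  1  1  2  2  3  3  4  0  0  1  1  2  2  3  3  4
G_B(17) = 4.
Stack C, S = {1, 5, 6, 9}:
n :  0  1  2  3  4  5  6  7  8  9 10 11 12 13 14 15 16 17 18 19 20 21 22
G :  0  1  0  1  0  1  2  3  2  3  2  3  0  1  0  1  0  1  2  3  2  3  2
G_C(22) = 2.
Combined Grundy value = 0 ⊕ 4 ⊕ 2 = 6.

6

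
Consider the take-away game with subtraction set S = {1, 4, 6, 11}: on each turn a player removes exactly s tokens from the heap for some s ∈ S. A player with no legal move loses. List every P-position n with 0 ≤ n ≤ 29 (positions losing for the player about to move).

0, 2, 5, 7, 10, 12, 15, 17, 20, 22, 25, 27

G(0) = 0
G(1) = mex{0} = 1
G(2) = mex{1} = 0
G(3) = mex{0} = 1
G(4) = mex{1,0} = 2
G(5) = mex{2,1} = 0
G(6) = mex{0,0,0} = 1
G(7) = mex{1,1,1} = 0
G(8) = mex{0,2,0} = 1
G(9) = mex{1,0,1} = 2
G(10) = mex{2,1,2} = 0
G(11) = mex{0,0,0,0} = 1
G(12) = mex{1,1,1,1} = 0
G(13) = mex{0,2,0,0} = 1
G(14) = mex{1,0,1,1} = 2
G(15) = mex{2,1,2,2} = 0
G(16) = mex{0,0,0,0} = 1
G(17) = mex{1,1,1,1} = 0
G(18) = mex{0,2,0,0} = 1
G(19) = mex{1,0,1,1} = 2
G(20) = mex{2,1,2,2} = 0
G(21) = mex{0,0,0,0} = 1
G(22) = mex{1,1,1,1} = 0
G(23) = mex{0,2,0,0} = 1
G(24) = mex{1,0,1,1} = 2
G(25) = mex{2,1,2,2} = 0
G(26) = mex{0,0,0,0} = 1
G(27) = mex{1,1,1,1} = 0
G(28) = mex{0,2,0,0} = 1
G(29) = mex{1,0,1,1} = 2
P-positions are exactly the n with G(n) = 0.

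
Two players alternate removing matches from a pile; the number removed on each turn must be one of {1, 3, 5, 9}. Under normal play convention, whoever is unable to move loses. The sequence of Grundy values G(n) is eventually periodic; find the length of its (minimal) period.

2

n :  0  1  2  3  4  5  6  7  8  9 10 11 12 13 14
G :  0  1  0  1  0  1  0  1  0  1  0  1  0  1  0
G(n+2) = G(n) holds for n = 0,…,8 (a full window of length max(S) = 9), so the sequence is purely periodic with period 2.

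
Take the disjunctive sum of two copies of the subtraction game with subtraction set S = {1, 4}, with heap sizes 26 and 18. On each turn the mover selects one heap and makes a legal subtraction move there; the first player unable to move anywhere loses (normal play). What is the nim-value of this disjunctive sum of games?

0

All heaps use S = {1, 4}:
n :  0  1  2  3  4  5  6  7  8  9 10 11 12 13 14 15 16 17 18 19 20 21 22 23 24 25 26
G :  0  1  0  1  2  0  1  0  1  2  0  1  0  1  2  0  1  0  1  2  0  1  0  1  2  0  1
Heap A: G(26) = 1.
Heap B: G(18) = 1.
Combined Grundy value = 1 ⊕ 1 = 0.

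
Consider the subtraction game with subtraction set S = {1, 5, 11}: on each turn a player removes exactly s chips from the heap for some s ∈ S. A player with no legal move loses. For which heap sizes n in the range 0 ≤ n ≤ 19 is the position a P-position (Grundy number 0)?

G(0) = 0
G(1) = mex{0} = 1
G(2) = mex{1} = 0
G(3) = mex{0} = 1
G(4) = mex{1} = 0
G(5) = mex{0,0} = 1
G(6) = mex{1,1} = 0
G(7) = mex{0,0} = 1
G(8) = mex{1,1} = 0
G(9) = mex{0,0} = 1
G(10) = mex{1,1} = 0
G(11) = mex{0,0,0} = 1
G(12) = mex{1,1,1} = 0
G(13) = mex{0,0,0} = 1
G(14) = mex{1,1,1} = 0
G(15) = mex{0,0,0} = 1
G(16) = mex{1,1,1} = 0
G(17) = mex{0,0,0} = 1
G(18) = mex{1,1,1} = 0
G(19) = mex{0,0,0} = 1
P-positions are exactly the n with G(n) = 0.

0, 2, 4, 6, 8, 10, 12, 14, 16, 18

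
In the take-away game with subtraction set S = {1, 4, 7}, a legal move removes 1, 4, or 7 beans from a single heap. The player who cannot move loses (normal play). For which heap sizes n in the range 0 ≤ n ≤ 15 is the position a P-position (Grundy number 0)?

n :  0  1  2  3  4  5  6  7  8  9 10 11 12 13 14 15
G :  0  1  0  1  2  0  1  2  0  1  0  1  2  0  1  2
P-positions are exactly the n with G(n) = 0.

0, 2, 5, 8, 10, 13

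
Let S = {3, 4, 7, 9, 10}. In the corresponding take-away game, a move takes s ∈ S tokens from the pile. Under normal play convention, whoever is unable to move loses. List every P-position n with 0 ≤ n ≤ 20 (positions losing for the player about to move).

0, 1, 2, 13, 14, 15

G(0) = 0
G(1) = mex{} = 0
G(2) = mex{} = 0
G(3) = mex{0} = 1
G(4) = mex{0,0} = 1
G(5) = mex{0,0} = 1
G(6) = mex{1,0} = 2
G(7) = mex{1,1,0} = 2
G(8) = mex{1,1,0} = 2
G(9) = mex{2,1,0,0} = 3
G(10) = mex{2,2,1,0,0} = 3
G(11) = mex{2,2,1,0,0} = 3
G(12) = mex{3,2,1,1,0} = 4
G(13) = mex{3,3,2,1,1} = 0
G(14) = mex{3,3,2,1,1} = 0
G(15) = mex{4,3,2,2,1} = 0
G(16) = mex{0,4,3,2,2} = 1
G(17) = mex{0,0,3,2,2} = 1
G(18) = mex{0,0,3,3,2} = 1
G(19) = mex{1,0,4,3,3} = 2
G(20) = mex{1,1,0,3,3} = 2
P-positions are exactly the n with G(n) = 0.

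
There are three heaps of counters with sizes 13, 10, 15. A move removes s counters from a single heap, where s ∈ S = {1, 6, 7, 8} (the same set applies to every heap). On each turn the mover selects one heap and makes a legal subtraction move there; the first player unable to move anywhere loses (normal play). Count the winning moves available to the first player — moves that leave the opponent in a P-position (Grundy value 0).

All heaps use S = {1, 6, 7, 8}:
G(0) = 0
G(1) = mex{0} = 1
G(2) = mex{1} = 0
G(3) = mex{0} = 1
G(4) = mex{1} = 0
G(5) = mex{0} = 1
G(6) = mex{1,0} = 2
G(7) = mex{2,1,0} = 3
G(8) = mex{3,0,1,0} = 2
G(9) = mex{2,1,0,1} = 3
G(10) = mex{3,0,1,0} = 2
G(11) = mex{2,1,0,1} = 3
G(12) = mex{3,2,1,0} = 4
G(13) = mex{4,3,2,1} = 0
G(14) = mex{0,2,3,2} = 1
G(15) = mex{1,3,2,3} = 0
Heap A: G(13) = 0.
Heap B: G(10) = 2.
Heap C: G(15) = 0.
Combined Grundy value = 0 ⊕ 2 ⊕ 0 = 2.
A winning move leaves total XOR = 0, i.e. changes one component's Grundy value g to g ⊕ X where X is the current total.
Heap A: need g' = 0⊕2 = 2. Options: 13−1→G=4, 13−6→G=3, 13−7→G=2, 13−8→G=1. Hits: 1.
Heap B: need g' = 2⊕2 = 0. Options: 10−1→G=3, 10−6→G=0, 10−7→G=1, 10−8→G=0. Hits: 2.
Heap C: need g' = 0⊕2 = 2. Options: 15−1→G=1, 15−6→G=3, 15−7→G=2, 15−8→G=3. Hits: 1.

4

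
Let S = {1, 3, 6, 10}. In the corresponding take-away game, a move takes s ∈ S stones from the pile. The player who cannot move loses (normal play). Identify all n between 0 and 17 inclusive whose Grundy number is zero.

0, 2, 4, 9, 11, 13

G(0) = 0
G(1) = mex{0} = 1
G(2) = mex{1} = 0
G(3) = mex{0,0} = 1
G(4) = mex{1,1} = 0
G(5) = mex{0,0} = 1
G(6) = mex{1,1,0} = 2
G(7) = mex{2,0,1} = 3
G(8) = mex{3,1,0} = 2
G(9) = mex{2,2,1} = 0
G(10) = mex{0,3,0,0} = 1
G(11) = mex{1,2,1,1} = 0
G(12) = mex{0,0,2,0} = 1
G(13) = mex{1,1,3,1} = 0
G(14) = mex{0,0,2,0} = 1
G(15) = mex{1,1,0,1} = 2
G(16) = mex{2,0,1,2} = 3
G(17) = mex{3,1,0,3} = 2
P-positions are exactly the n with G(n) = 0.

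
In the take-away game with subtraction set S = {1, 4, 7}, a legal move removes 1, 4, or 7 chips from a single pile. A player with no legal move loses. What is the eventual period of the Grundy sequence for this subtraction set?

n :  0  1  2  3  4  5  6  7  8  9 10 11 12 13 14 15 16 17
G :  0  1  0  1  2  0  1  2  0  1  0  1  2  0  1  2  0  1
G(n+8) = G(n) holds for n = 0,…,6 (a full window of length max(S) = 7), so the sequence is purely periodic with period 8.

8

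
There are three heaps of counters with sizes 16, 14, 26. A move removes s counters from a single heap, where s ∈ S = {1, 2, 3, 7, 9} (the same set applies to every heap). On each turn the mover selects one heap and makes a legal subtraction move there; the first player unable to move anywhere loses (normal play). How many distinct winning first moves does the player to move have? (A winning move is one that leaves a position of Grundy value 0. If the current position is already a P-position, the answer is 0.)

All heaps use S = {1, 2, 3, 7, 9}:
n :  0  1  2  3  4  5  6  7  8  9 10 11 12 13 14 15 16 17 18 19 20 21 22 23 24 25 26
G :  0  1  2  3  0  1  2  3  0  1  2  3  0  1  2  3  0  1  2  3  0  1  2  3  0  1  2
Heap A: G(16) = 0.
Heap B: G(14) = 2.
Heap C: G(26) = 2.
Combined Grundy value = 0 ⊕ 2 ⊕ 2 = 0.
A winning move leaves total XOR = 0, i.e. changes one component's Grundy value g to g ⊕ X where X is the current total.
Heap A: target g' = 0⊕0 = 0, but every legal move changes the Grundy value (mex property), so 0 moves.
Heap B: target g' = 2⊕0 = 2, but every legal move changes the Grundy value (mex property), so 0 moves.
Heap C: target g' = 2⊕0 = 2, but every legal move changes the Grundy value (mex property), so 0 moves.

0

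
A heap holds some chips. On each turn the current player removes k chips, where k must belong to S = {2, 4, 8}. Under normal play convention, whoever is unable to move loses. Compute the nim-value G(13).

G(0) = 0
G(1) = mex{} = 0
G(2) = mex{0} = 1
G(3) = mex{0} = 1
G(4) = mex{1,0} = 2
G(5) = mex{1,0} = 2
G(6) = mex{2,1} = 0
G(7) = mex{2,1} = 0
G(8) = mex{0,2,0} = 1
G(9) = mex{0,2,0} = 1
G(10) = mex{1,0,1} = 2
G(11) = mex{1,0,1} = 2
G(12) = mex{2,1,2} = 0
G(13) = mex{2,1,2} = 0

0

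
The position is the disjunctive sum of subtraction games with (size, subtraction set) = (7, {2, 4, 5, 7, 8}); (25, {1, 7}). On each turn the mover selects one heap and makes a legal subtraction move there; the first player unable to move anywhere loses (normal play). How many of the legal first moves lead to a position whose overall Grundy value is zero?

Heap A, S = {2, 4, 5, 7, 8}:
n : 0 1 2 3 4 5 6 7
G : 0 0 1 1 2 2 3 3
G_A(7) = 3.
Heap B, S = {1, 7}:
G(0) = 0
G(1) = mex{0} = 1
G(2) = mex{1} = 0
G(3) = mex{0} = 1
G(4) = mex{1} = 0
G(5) = mex{0} = 1
G(6) = mex{1} = 0
G(7) = mex{0,0} = 1
G(8) = mex{1,1} = 0
G(9) = mex{0,0} = 1
G(10) = mex{1,1} = 0
G(11) = mex{0,0} = 1
G(12) = mex{1,1} = 0
G(13) = mex{0,0} = 1
G(14) = mex{1,1} = 0
G(15) = mex{0,0} = 1
G(16) = mex{1,1} = 0
G(17) = mex{0,0} = 1
G(18) = mex{1,1} = 0
G(19) = mex{0,0} = 1
G(20) = mex{1,1} = 0
G(21) = mex{0,0} = 1
G(22) = mex{1,1} = 0
G(23) = mex{0,0} = 1
G(24) = mex{1,1} = 0
G(25) = mex{0,0} = 1
G_B(25) = 1.
Combined Grundy value = 3 ⊕ 1 = 2.
A winning move leaves total XOR = 0, i.e. changes one component's Grundy value g to g ⊕ X where X is the current total.
Heap A: need g' = 3⊕2 = 1. Options: 7−2→G=2, 7−4→G=1, 7−5→G=1, 7−7→G=0. Hits: 2.
Heap B: need g' = 1⊕2 = 3. Options: 25−1→G=0, 25−7→G=0. Hits: 0.

2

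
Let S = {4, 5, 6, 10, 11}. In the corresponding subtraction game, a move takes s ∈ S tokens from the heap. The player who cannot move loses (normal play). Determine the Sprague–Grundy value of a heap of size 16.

n :  0  1  2  3  4  5  6  7  8  9 10 11 12 13 14 15 16
G :  0  0  0  0  1  1  1  1  2  2  2  2  3  3  3  0  0

0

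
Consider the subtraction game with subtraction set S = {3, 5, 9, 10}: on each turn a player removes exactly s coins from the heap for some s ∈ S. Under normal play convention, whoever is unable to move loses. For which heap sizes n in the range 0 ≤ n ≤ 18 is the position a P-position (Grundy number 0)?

n :  0  1  2  3  4  5  6  7  8  9 10 11 12 13 14 15 16 17 18
G :  0  0  0  1  1  1  2  2  0  3  3  1  4  2  0  0  0  1  1
P-positions are exactly the n with G(n) = 0.

0, 1, 2, 8, 14, 15, 16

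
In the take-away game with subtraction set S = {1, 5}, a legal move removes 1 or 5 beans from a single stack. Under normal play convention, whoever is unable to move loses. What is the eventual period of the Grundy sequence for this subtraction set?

G(0) = 0
G(1) = mex{0} = 1
G(2) = mex{1} = 0
G(3) = mex{0} = 1
G(4) = mex{1} = 0
G(5) = mex{0,0} = 1
G(6) = mex{1,1} = 0
G(7) = mex{0,0} = 1
G(8) = mex{1,1} = 0
G(9) = mex{0,0} = 1
G(10) = mex{1,1} = 0
G(11) = mex{0,0} = 1
G(12) = mex{1,1} = 0
G(13) = mex{0,0} = 1
G(14) = mex{1,1} = 0
G(n+2) = G(n) holds for n = 0,…,4 (a full window of length max(S) = 5), so the sequence is purely periodic with period 2.

2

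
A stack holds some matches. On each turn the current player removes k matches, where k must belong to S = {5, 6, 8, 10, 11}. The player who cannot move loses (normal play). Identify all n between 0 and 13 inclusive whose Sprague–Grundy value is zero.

0, 1, 2, 3, 4

G(0) = 0
G(1) = mex{} = 0
G(2) = mex{} = 0
G(3) = mex{} = 0
G(4) = mex{} = 0
G(5) = mex{0} = 1
G(6) = mex{0,0} = 1
G(7) = mex{0,0} = 1
G(8) = mex{0,0,0} = 1
G(9) = mex{0,0,0} = 1
G(10) = mex{1,0,0,0} = 2
G(11) = mex{1,1,0,0,0} = 2
G(12) = mex{1,1,0,0,0} = 2
G(13) = mex{1,1,1,0,0} = 2
P-positions are exactly the n with G(n) = 0.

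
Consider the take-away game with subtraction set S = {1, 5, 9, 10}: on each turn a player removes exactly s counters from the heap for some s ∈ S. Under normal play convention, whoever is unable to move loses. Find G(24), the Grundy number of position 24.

n :  0  1  2  3  4  5  6  7  8  9 10 11 12 13 14 15 16 17 18 19 20 21 22 23 24
G :  0  1  0  1  0  1  0  1  0  1  2  3  2  3  2  3  2  3  2  0  1  0  1  0  1

1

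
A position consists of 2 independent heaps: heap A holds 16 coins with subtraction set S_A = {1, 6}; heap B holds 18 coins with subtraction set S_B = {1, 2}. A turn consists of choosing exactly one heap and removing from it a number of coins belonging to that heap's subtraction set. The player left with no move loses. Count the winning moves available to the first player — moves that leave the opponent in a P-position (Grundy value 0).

Heap A, S = {1, 6}:
n :  0  1  2  3  4  5  6  7  8  9 10 11 12 13 14 15 16
G :  0  1  0  1  0  1  2  0  1  0  1  0  1  2  0  1  0
G_A(16) = 0.
Heap B, S = {1, 2}:
n :  0  1  2  3  4  5  6  7  8  9 10 11 12 13 14 15 16 17 18
G :  0  1  2  0  1  2  0  1  2  0  1  2  0  1  2  0  1  2  0
G_B(18) = 0.
Combined Grundy value = 0 ⊕ 0 = 0.
A winning move leaves total XOR = 0, i.e. changes one component's Grundy value g to g ⊕ X where X is the current total.
Heap A: target g' = 0⊕0 = 0, but every legal move changes the Grundy value (mex property), so 0 moves.
Heap B: target g' = 0⊕0 = 0, but every legal move changes the Grundy value (mex property), so 0 moves.

0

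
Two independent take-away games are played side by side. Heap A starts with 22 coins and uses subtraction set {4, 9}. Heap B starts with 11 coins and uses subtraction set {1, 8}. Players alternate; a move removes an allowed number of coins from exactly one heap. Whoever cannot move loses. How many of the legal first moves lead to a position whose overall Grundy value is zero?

1

Heap A, S = {4, 9}:
G(0) = 0
G(1) = mex{} = 0
G(2) = mex{} = 0
G(3) = mex{} = 0
G(4) = mex{0} = 1
G(5) = mex{0} = 1
G(6) = mex{0} = 1
G(7) = mex{0} = 1
G(8) = mex{1} = 0
G(9) = mex{1,0} = 2
G(10) = mex{1,0} = 2
G(11) = mex{1,0} = 2
G(12) = mex{0,0} = 1
G(13) = mex{2,1} = 0
G(14) = mex{2,1} = 0
G(15) = mex{2,1} = 0
G(16) = mex{1,1} = 0
G(17) = mex{0,0} = 1
G(18) = mex{0,2} = 1
G(19) = mex{0,2} = 1
G(20) = mex{0,2} = 1
G(21) = mex{1,1} = 0
G(22) = mex{1,0} = 2
G_A(22) = 2.
Heap B, S = {1, 8}:
G(0) = 0
G(1) = mex{0} = 1
G(2) = mex{1} = 0
G(3) = mex{0} = 1
G(4) = mex{1} = 0
G(5) = mex{0} = 1
G(6) = mex{1} = 0
G(7) = mex{0} = 1
G(8) = mex{1,0} = 2
G(9) = mex{2,1} = 0
G(10) = mex{0,0} = 1
G(11) = mex{1,1} = 0
G_B(11) = 0.
Combined Grundy value = 2 ⊕ 0 = 2.
A winning move leaves total XOR = 0, i.e. changes one component's Grundy value g to g ⊕ X where X is the current total.
Heap A: need g' = 2⊕2 = 0. Options: 22−4→G=1, 22−9→G=0. Hits: 1.
Heap B: need g' = 0⊕2 = 2. Options: 11−1→G=1, 11−8→G=1. Hits: 0.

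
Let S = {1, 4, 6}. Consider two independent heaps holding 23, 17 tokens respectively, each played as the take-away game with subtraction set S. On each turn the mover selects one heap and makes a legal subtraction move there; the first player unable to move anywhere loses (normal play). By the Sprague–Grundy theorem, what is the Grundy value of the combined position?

1

All heaps use S = {1, 4, 6}:
G(0) = 0
G(1) = mex{0} = 1
G(2) = mex{1} = 0
G(3) = mex{0} = 1
G(4) = mex{1,0} = 2
G(5) = mex{2,1} = 0
G(6) = mex{0,0,0} = 1
G(7) = mex{1,1,1} = 0
G(8) = mex{0,2,0} = 1
G(9) = mex{1,0,1} = 2
G(10) = mex{2,1,2} = 0
G(11) = mex{0,0,0} = 1
G(12) = mex{1,1,1} = 0
G(13) = mex{0,2,0} = 1
G(14) = mex{1,0,1} = 2
G(15) = mex{2,1,2} = 0
G(16) = mex{0,0,0} = 1
G(17) = mex{1,1,1} = 0
G(18) = mex{0,2,0} = 1
G(19) = mex{1,0,1} = 2
G(20) = mex{2,1,2} = 0
G(21) = mex{0,0,0} = 1
G(22) = mex{1,1,1} = 0
G(23) = mex{0,2,0} = 1
Heap A: G(23) = 1.
Heap B: G(17) = 0.
Combined Grundy value = 1 ⊕ 0 = 1.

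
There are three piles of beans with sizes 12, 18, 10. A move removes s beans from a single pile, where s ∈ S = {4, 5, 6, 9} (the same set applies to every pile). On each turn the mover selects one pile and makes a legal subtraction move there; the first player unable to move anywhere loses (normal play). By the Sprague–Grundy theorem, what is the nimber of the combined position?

0

All piles use S = {4, 5, 6, 9}:
G(0) = 0
G(1) = mex{} = 0
G(2) = mex{} = 0
G(3) = mex{} = 0
G(4) = mex{0} = 1
G(5) = mex{0,0} = 1
G(6) = mex{0,0,0} = 1
G(7) = mex{0,0,0} = 1
G(8) = mex{1,0,0} = 2
G(9) = mex{1,1,0,0} = 2
G(10) = mex{1,1,1,0} = 2
G(11) = mex{1,1,1,0} = 2
G(12) = mex{2,1,1,0} = 3
G(13) = mex{2,2,1,1} = 0
G(14) = mex{2,2,2,1} = 0
G(15) = mex{2,2,2,1} = 0
G(16) = mex{3,2,2,1} = 0
G(17) = mex{0,3,2,2} = 1
G(18) = mex{0,0,3,2} = 1
Pile A: G(12) = 3.
Pile B: G(18) = 1.
Pile C: G(10) = 2.
Combined Grundy value = 3 ⊕ 1 ⊕ 2 = 0.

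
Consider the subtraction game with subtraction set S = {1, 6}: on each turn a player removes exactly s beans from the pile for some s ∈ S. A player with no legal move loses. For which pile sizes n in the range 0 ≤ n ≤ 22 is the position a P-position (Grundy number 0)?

0, 2, 4, 7, 9, 11, 14, 16, 18, 21

n :  0  1  2  3  4  5  6  7  8  9 10 11 12 13 14 15 16 17 18 19 20 21 22
G :  0  1  0  1  0  1  2  0  1  0  1  0  1  2  0  1  0  1  0  1  2  0  1
P-positions are exactly the n with G(n) = 0.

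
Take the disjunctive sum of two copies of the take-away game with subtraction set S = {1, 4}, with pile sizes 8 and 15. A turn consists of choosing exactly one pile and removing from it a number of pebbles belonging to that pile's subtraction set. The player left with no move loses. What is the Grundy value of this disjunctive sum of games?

1

All piles use S = {1, 4}:
n :  0  1  2  3  4  5  6  7  8  9 10 11 12 13 14 15
G :  0  1  0  1  2  0  1  0  1  2  0  1  0  1  2  0
Pile A: G(8) = 1.
Pile B: G(15) = 0.
Combined Grundy value = 1 ⊕ 0 = 1.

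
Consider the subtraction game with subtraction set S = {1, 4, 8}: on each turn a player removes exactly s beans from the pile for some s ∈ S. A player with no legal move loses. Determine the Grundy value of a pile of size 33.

2

G(0) = 0
G(1) = mex{0} = 1
G(2) = mex{1} = 0
G(3) = mex{0} = 1
G(4) = mex{1,0} = 2
G(5) = mex{2,1} = 0
G(6) = mex{0,0} = 1
G(7) = mex{1,1} = 0
G(8) = mex{0,2,0} = 1
G(9) = mex{1,0,1} = 2
G(10) = mex{2,1,0} = 3
G(11) = mex{3,0,1} = 2
G(12) = mex{2,1,2} = 0
G(13) = mex{0,2,0} = 1
G(14) = mex{1,3,1} = 0
G(15) = mex{0,2,0} = 1
G(16) = mex{1,0,1} = 2
G(17) = mex{2,1,2} = 0
G(18) = mex{0,0,3} = 1
G(19) = mex{1,1,2} = 0
G(20) = mex{0,2,0} = 1
G(21) = mex{1,0,1} = 2
G(22) = mex{2,1,0} = 3
G(23) = mex{3,0,1} = 2
G(24) = mex{2,1,2} = 0
G(25) = mex{0,2,0} = 1
G(26) = mex{1,3,1} = 0
G(27) = mex{0,2,0} = 1
G(28) = mex{1,0,1} = 2
G(29) = mex{2,1,2} = 0
G(30) = mex{0,0,3} = 1
G(31) = mex{1,1,2} = 0
G(32) = mex{0,2,0} = 1
G(33) = mex{1,0,1} = 2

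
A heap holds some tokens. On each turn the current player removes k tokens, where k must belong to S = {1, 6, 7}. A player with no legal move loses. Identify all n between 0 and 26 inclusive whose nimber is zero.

G(0) = 0
G(1) = mex{0} = 1
G(2) = mex{1} = 0
G(3) = mex{0} = 1
G(4) = mex{1} = 0
G(5) = mex{0} = 1
G(6) = mex{1,0} = 2
G(7) = mex{2,1,0} = 3
G(8) = mex{3,0,1} = 2
G(9) = mex{2,1,0} = 3
G(10) = mex{3,0,1} = 2
G(11) = mex{2,1,0} = 3
G(12) = mex{3,2,1} = 0
G(13) = mex{0,3,2} = 1
G(14) = mex{1,2,3} = 0
G(15) = mex{0,3,2} = 1
G(16) = mex{1,2,3} = 0
G(17) = mex{0,3,2} = 1
G(18) = mex{1,0,3} = 2
G(19) = mex{2,1,0} = 3
G(20) = mex{3,0,1} = 2
G(21) = mex{2,1,0} = 3
G(22) = mex{3,0,1} = 2
G(23) = mex{2,1,0} = 3
G(24) = mex{3,2,1} = 0
G(25) = mex{0,3,2} = 1
G(26) = mex{1,2,3} = 0
P-positions are exactly the n with G(n) = 0.

0, 2, 4, 12, 14, 16, 24, 26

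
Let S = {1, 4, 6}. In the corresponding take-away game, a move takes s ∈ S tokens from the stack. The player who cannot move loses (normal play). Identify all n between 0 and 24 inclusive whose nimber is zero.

G(0) = 0
G(1) = mex{0} = 1
G(2) = mex{1} = 0
G(3) = mex{0} = 1
G(4) = mex{1,0} = 2
G(5) = mex{2,1} = 0
G(6) = mex{0,0,0} = 1
G(7) = mex{1,1,1} = 0
G(8) = mex{0,2,0} = 1
G(9) = mex{1,0,1} = 2
G(10) = mex{2,1,2} = 0
G(11) = mex{0,0,0} = 1
G(12) = mex{1,1,1} = 0
G(13) = mex{0,2,0} = 1
G(14) = mex{1,0,1} = 2
G(15) = mex{2,1,2} = 0
G(16) = mex{0,0,0} = 1
G(17) = mex{1,1,1} = 0
G(18) = mex{0,2,0} = 1
G(19) = mex{1,0,1} = 2
G(20) = mex{2,1,2} = 0
G(21) = mex{0,0,0} = 1
G(22) = mex{1,1,1} = 0
G(23) = mex{0,2,0} = 1
G(24) = mex{1,0,1} = 2
P-positions are exactly the n with G(n) = 0.

0, 2, 5, 7, 10, 12, 15, 17, 20, 22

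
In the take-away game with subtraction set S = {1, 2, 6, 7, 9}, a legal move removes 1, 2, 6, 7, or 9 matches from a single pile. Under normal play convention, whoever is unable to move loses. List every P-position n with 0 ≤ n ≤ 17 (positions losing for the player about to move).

0, 3, 8, 11, 16

G(0) = 0
G(1) = mex{0} = 1
G(2) = mex{1,0} = 2
G(3) = mex{2,1} = 0
G(4) = mex{0,2} = 1
G(5) = mex{1,0} = 2
G(6) = mex{2,1,0} = 3
G(7) = mex{3,2,1,0} = 4
G(8) = mex{4,3,2,1} = 0
G(9) = mex{0,4,0,2,0} = 1
G(10) = mex{1,0,1,0,1} = 2
G(11) = mex{2,1,2,1,2} = 0
G(12) = mex{0,2,3,2,0} = 1
G(13) = mex{1,0,4,3,1} = 2
G(14) = mex{2,1,0,4,2} = 3
G(15) = mex{3,2,1,0,3} = 4
G(16) = mex{4,3,2,1,4} = 0
G(17) = mex{0,4,0,2,0} = 1
P-positions are exactly the n with G(n) = 0.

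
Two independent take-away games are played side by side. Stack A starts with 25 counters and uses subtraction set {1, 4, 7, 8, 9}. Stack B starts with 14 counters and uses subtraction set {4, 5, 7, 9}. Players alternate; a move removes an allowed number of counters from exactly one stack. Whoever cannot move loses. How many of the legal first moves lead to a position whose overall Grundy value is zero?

Stack A, S = {1, 4, 7, 8, 9}:
n :  0  1  2  3  4  5  6  7  8  9 10 11 12 13 14 15 16 17 18 19 20 21 22 23 24 25
G :  0  1  0  1  2  0  1  2  3  2  3  4  5  3  4  0  1  0  1  2  0  1  2  3  2  3
G_A(25) = 3.
Stack B, S = {4, 5, 7, 9}:
G(0) = 0
G(1) = mex{} = 0
G(2) = mex{} = 0
G(3) = mex{} = 0
G(4) = mex{0} = 1
G(5) = mex{0,0} = 1
G(6) = mex{0,0} = 1
G(7) = mex{0,0,0} = 1
G(8) = mex{1,0,0} = 2
G(9) = mex{1,1,0,0} = 2
G(10) = mex{1,1,0,0} = 2
G(11) = mex{1,1,1,0} = 2
G(12) = mex{2,1,1,0} = 3
G(13) = mex{2,2,1,1} = 0
G(14) = mex{2,2,1,1} = 0
G_B(14) = 0.
Combined Grundy value = 3 ⊕ 0 = 3.
A winning move leaves total XOR = 0, i.e. changes one component's Grundy value g to g ⊕ X where X is the current total.
Stack A: need g' = 3⊕3 = 0. Options: 25−1→G=2, 25−4→G=1, 25−7→G=1, 25−8→G=0, 25−9→G=1. Hits: 1.
Stack B: need g' = 0⊕3 = 3. Options: 14−4→G=2, 14−5→G=2, 14−7→G=1, 14−9→G=1. Hits: 0.

1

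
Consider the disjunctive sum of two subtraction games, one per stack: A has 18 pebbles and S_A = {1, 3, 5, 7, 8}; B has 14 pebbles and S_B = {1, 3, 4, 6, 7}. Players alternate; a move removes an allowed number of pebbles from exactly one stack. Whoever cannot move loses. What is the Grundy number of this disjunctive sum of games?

3

Stack A, S = {1, 3, 5, 7, 8}:
n :  0  1  2  3  4  5  6  7  8  9 10 11 12 13 14 15 16 17 18
G :  0  1  0  1  0  1  0  1  2  3  2  3  2  3  2  0  1  0  1
G_A(18) = 1.
Stack B, S = {1, 3, 4, 6, 7}:
G(0) = 0
G(1) = mex{0} = 1
G(2) = mex{1} = 0
G(3) = mex{0,0} = 1
G(4) = mex{1,1,0} = 2
G(5) = mex{2,0,1} = 3
G(6) = mex{3,1,0,0} = 2
G(7) = mex{2,2,1,1,0} = 3
G(8) = mex{3,3,2,0,1} = 4
G(9) = mex{4,2,3,1,0} = 5
G(10) = mex{5,3,2,2,1} = 0
G(11) = mex{0,4,3,3,2} = 1
G(12) = mex{1,5,4,2,3} = 0
G(13) = mex{0,0,5,3,2} = 1
G(14) = mex{1,1,0,4,3} = 2
G_B(14) = 2.
Combined Grundy value = 1 ⊕ 2 = 3.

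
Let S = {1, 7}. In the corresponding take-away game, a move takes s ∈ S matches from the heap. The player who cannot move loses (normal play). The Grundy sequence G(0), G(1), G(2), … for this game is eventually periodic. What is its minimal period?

2

G(0) = 0
G(1) = mex{0} = 1
G(2) = mex{1} = 0
G(3) = mex{0} = 1
G(4) = mex{1} = 0
G(5) = mex{0} = 1
G(6) = mex{1} = 0
G(7) = mex{0,0} = 1
G(8) = mex{1,1} = 0
G(9) = mex{0,0} = 1
G(10) = mex{1,1} = 0
G(11) = mex{0,0} = 1
G(12) = mex{1,1} = 0
G(13) = mex{0,0} = 1
G(14) = mex{1,1} = 0
G(n+2) = G(n) holds for n = 0,…,6 (a full window of length max(S) = 7), so the sequence is purely periodic with period 2.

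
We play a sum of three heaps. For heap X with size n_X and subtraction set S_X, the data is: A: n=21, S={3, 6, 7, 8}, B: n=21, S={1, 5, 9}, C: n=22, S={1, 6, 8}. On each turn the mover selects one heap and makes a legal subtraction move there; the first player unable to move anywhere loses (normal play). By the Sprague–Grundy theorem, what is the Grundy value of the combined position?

Heap A, S = {3, 6, 7, 8}:
n :  0  1  2  3  4  5  6  7  8  9 10 11 12 13 14 15 16 17 18 19 20 21
G :  0  0  0  1  1  1  2  2  2  3  3  0  0  0  1  1  1  2  2  2  3  3
G_A(21) = 3.
Heap B, S = {1, 5, 9}:
G(0) = 0
G(1) = mex{0} = 1
G(2) = mex{1} = 0
G(3) = mex{0} = 1
G(4) = mex{1} = 0
G(5) = mex{0,0} = 1
G(6) = mex{1,1} = 0
G(7) = mex{0,0} = 1
G(8) = mex{1,1} = 0
G(9) = mex{0,0,0} = 1
G(10) = mex{1,1,1} = 0
G(11) = mex{0,0,0} = 1
G(12) = mex{1,1,1} = 0
G(13) = mex{0,0,0} = 1
G(14) = mex{1,1,1} = 0
G(15) = mex{0,0,0} = 1
G(16) = mex{1,1,1} = 0
G(17) = mex{0,0,0} = 1
G(18) = mex{1,1,1} = 0
G(19) = mex{0,0,0} = 1
G(20) = mex{1,1,1} = 0
G(21) = mex{0,0,0} = 1
G_B(21) = 1.
Heap C, S = {1, 6, 8}:
G(0) = 0
G(1) = mex{0} = 1
G(2) = mex{1} = 0
G(3) = mex{0} = 1
G(4) = mex{1} = 0
G(5) = mex{0} = 1
G(6) = mex{1,0} = 2
G(7) = mex{2,1} = 0
G(8) = mex{0,0,0} = 1
G(9) = mex{1,1,1} = 0
G(10) = mex{0,0,0} = 1
G(11) = mex{1,1,1} = 0
G(12) = mex{0,2,0} = 1
G(13) = mex{1,0,1} = 2
G(14) = mex{2,1,2} = 0
G(15) = mex{0,0,0} = 1
G(16) = mex{1,1,1} = 0
G(17) = mex{0,0,0} = 1
G(18) = mex{1,1,1} = 0
G(19) = mex{0,2,0} = 1
G(20) = mex{1,0,1} = 2
G(21) = mex{2,1,2} = 0
G(22) = mex{0,0,0} = 1
G_C(22) = 1.
Combined Grundy value = 3 ⊕ 1 ⊕ 1 = 3.

3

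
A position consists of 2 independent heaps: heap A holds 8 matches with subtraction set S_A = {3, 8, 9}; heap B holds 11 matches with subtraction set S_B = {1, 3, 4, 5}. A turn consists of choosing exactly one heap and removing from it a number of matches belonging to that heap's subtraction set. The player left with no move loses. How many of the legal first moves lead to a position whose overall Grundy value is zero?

2

Heap A, S = {3, 8, 9}:
G(0) = 0
G(1) = mex{} = 0
G(2) = mex{} = 0
G(3) = mex{0} = 1
G(4) = mex{0} = 1
G(5) = mex{0} = 1
G(6) = mex{1} = 0
G(7) = mex{1} = 0
G(8) = mex{1,0} = 2
G_A(8) = 2.
Heap B, S = {1, 3, 4, 5}:
n :  0  1  2  3  4  5  6  7  8  9 10 11
G :  0  1  0  1  2  3  2  3  0  1  0  1
G_B(11) = 1.
Combined Grundy value = 2 ⊕ 1 = 3.
A winning move leaves total XOR = 0, i.e. changes one component's Grundy value g to g ⊕ X where X is the current total.
Heap A: need g' = 2⊕3 = 1. Options: 8−3→G=1, 8−8→G=0. Hits: 1.
Heap B: need g' = 1⊕3 = 2. Options: 11−1→G=0, 11−3→G=0, 11−4→G=3, 11−5→G=2. Hits: 1.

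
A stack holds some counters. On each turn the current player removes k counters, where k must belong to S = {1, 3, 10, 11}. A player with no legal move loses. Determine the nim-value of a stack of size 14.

G(0) = 0
G(1) = mex{0} = 1
G(2) = mex{1} = 0
G(3) = mex{0,0} = 1
G(4) = mex{1,1} = 0
G(5) = mex{0,0} = 1
G(6) = mex{1,1} = 0
G(7) = mex{0,0} = 1
G(8) = mex{1,1} = 0
G(9) = mex{0,0} = 1
G(10) = mex{1,1,0} = 2
G(11) = mex{2,0,1,0} = 3
G(12) = mex{3,1,0,1} = 2
G(13) = mex{2,2,1,0} = 3
G(14) = mex{3,3,0,1} = 2

2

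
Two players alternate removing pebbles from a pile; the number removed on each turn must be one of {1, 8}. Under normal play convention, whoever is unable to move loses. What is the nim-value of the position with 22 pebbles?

G(0) = 0
G(1) = mex{0} = 1
G(2) = mex{1} = 0
G(3) = mex{0} = 1
G(4) = mex{1} = 0
G(5) = mex{0} = 1
G(6) = mex{1} = 0
G(7) = mex{0} = 1
G(8) = mex{1,0} = 2
G(9) = mex{2,1} = 0
G(10) = mex{0,0} = 1
G(11) = mex{1,1} = 0
G(12) = mex{0,0} = 1
G(13) = mex{1,1} = 0
G(14) = mex{0,0} = 1
G(15) = mex{1,1} = 0
G(16) = mex{0,2} = 1
G(17) = mex{1,0} = 2
G(18) = mex{2,1} = 0
G(19) = mex{0,0} = 1
G(20) = mex{1,1} = 0
G(21) = mex{0,0} = 1
G(22) = mex{1,1} = 0

0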